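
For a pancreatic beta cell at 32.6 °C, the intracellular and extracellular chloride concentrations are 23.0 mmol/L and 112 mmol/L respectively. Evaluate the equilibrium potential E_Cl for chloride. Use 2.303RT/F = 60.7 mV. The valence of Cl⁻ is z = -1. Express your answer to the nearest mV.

E = (60.7/z) · log₁₀([Cl⁻]_out/[Cl⁻]_in) with z = -1.
For an anion, dividing by z = -1 reverses the sign.
= (60.7/-1) · log₁₀(112/23.0) = -60.70 · log₁₀(4.87)
= -60.70 · (0.6875) = -41.73 mV

-42 mV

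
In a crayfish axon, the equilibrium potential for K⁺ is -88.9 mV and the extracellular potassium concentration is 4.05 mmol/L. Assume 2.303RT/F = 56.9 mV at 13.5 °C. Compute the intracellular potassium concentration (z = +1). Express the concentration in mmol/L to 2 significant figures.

150 mmol/L

Nernst: E = (56.9/1) · log₁₀([out]/[in]), so log₁₀([out]/[in]) = -88.9 × 1 / 56.9 = -1.5624.
[out]/[in] = 10^(-1.5624) = 0.02739.
[in] = 4.05 / 0.02739 = 147.9 mmol/L.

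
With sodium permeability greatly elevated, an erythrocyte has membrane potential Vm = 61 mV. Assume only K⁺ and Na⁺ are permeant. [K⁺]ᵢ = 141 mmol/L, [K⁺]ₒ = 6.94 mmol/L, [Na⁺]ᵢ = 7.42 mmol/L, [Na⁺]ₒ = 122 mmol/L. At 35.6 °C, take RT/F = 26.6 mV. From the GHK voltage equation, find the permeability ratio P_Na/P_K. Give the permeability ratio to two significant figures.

29

Let α = P_Na/P_K. GHK: Vm = 26.6·ln[(Kₒ + α·Naₒ)/(Kᵢ + α·Naᵢ)].
e^(Vm/26.6) = e^(61.0/26.6) = 9.9069
So 9.9069·(Kᵢ + α·Naᵢ) = Kₒ + α·Naₒ → α = (9.9069·141.0 − 6.94) / (122.0 − 9.9069·7.42)
α = (1397 − 6.94) / (122.0 − 73.51) = 1390/48.49 = 28.66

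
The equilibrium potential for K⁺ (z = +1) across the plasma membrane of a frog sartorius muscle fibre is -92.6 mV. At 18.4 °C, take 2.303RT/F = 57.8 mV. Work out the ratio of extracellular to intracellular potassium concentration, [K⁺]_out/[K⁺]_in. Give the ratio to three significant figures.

0.0250

log₁₀([out]/[in]) = E·z/(57.8) = -92.6 × 1 / 57.8 = -1.6021
[out]/[in] = 10^(-1.6021) = 0.025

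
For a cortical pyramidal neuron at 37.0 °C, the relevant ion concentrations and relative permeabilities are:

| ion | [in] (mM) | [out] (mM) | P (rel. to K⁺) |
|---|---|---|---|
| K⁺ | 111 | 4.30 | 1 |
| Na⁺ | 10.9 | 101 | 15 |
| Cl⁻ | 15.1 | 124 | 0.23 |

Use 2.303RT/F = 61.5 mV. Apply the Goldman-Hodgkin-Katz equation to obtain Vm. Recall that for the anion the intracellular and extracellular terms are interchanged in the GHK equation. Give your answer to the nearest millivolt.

Vm = 61.5 · log₁₀[(Σ P·[cation]ₒ + Σ P·[anion]ᵢ) / (Σ P·[cation]ᵢ + Σ P·[anion]ₒ)]
Numerator = 1×4.30 + 15×101 + 0.23×15.1 = 1523
Denominator = 1×111 + 15×10.9 + 0.23×124 = 303
Vm = 61.5 · log₁₀(5.0253) = 61.5 × (0.7012) = 43.12 mV

43 mV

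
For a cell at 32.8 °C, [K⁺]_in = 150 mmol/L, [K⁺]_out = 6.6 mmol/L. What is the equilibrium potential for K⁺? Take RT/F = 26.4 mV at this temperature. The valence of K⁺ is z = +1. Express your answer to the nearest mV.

-82 mV

E = (26.4/z) · ln([K⁺]_out/[K⁺]_in) with z = +1.
= (26.4/1) · ln(6.6/150) = 26.40 · ln(0.044)
= 26.40 · (-3.1236) = -82.46 mV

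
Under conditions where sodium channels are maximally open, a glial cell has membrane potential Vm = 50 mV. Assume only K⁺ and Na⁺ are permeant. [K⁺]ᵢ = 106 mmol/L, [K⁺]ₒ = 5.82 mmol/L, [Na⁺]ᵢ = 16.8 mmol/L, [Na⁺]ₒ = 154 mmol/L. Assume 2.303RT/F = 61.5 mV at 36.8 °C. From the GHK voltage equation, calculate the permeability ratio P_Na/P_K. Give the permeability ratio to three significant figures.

Let α = P_Na/P_K. GHK: Vm = 61.5·log₁₀[(Kₒ + α·Naₒ)/(Kᵢ + α·Naᵢ)].
10^(Vm/61.5) = 10^(50.0/61.5) = 6.5014
So 6.5014·(Kᵢ + α·Naᵢ) = Kₒ + α·Naₒ → α = (6.5014·106.0 − 5.82) / (154.0 − 6.5014·16.8)
α = (689.2 − 5.82) / (154.0 − 109.2) = 683.3/44.78 = 15.26

15.3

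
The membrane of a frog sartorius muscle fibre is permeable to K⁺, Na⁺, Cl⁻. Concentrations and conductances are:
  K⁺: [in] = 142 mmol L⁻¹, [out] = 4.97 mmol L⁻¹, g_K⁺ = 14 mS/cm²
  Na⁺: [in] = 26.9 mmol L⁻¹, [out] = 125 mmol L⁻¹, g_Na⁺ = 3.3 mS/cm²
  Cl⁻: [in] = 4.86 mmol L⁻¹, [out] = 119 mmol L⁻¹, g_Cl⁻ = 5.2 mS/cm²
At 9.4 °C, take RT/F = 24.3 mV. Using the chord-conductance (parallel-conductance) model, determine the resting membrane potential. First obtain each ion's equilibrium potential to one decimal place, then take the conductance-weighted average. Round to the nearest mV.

-63 mV

E_K⁺ = (24.3/1)·ln(4.97/142) = -81.5 mV
E_Na⁺ = (24.3/1)·ln(125/26.9) = 37.3 mV
E_Cl⁻ = (24.3/-1)·ln(119/4.86) = -77.7 mV
Vm = (Σ gᵢEᵢ)/(Σ gᵢ) = (14·-81.5 + 3.3·37.3 + 5.2·-77.7) / (14 + 3.3 + 5.2)
= -1421.95 / 22.5 = -63.20 mV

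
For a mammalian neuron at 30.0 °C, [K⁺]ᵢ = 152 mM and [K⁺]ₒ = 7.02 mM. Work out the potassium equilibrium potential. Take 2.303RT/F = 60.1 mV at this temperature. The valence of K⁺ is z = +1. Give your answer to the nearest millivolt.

E = (60.1/z) · log₁₀([K⁺]_out/[K⁺]_in) with z = +1.
= (60.1/1) · log₁₀(7.02/152) = 60.10 · log₁₀(0.04618)
= 60.10 · (-1.3355) = -80.26 mV

-80 mV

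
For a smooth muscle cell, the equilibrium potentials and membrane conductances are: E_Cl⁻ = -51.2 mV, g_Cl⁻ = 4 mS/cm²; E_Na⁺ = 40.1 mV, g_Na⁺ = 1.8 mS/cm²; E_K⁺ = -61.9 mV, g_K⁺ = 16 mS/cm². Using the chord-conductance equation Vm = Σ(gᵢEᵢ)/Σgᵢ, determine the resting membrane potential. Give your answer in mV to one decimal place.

-51.5 mV

Σ gᵢEᵢ = 4·(-51.2) + 1.8·(40.1) + 16·(-61.9) = -1123.02
Σ gᵢ = 4 + 1.8 + 16 = 21.8
Vm = -1123.02 / 21.8 = -51.51 mV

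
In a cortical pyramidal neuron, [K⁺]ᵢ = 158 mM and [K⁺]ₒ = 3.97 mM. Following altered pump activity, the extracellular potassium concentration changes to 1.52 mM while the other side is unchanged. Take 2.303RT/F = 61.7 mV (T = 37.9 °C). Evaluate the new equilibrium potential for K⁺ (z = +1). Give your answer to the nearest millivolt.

After the shift: [K⁺]_out = 1.52, [K⁺]_in = 158 mM.
E_new = (61.7/1)·log₁₀(1.52/158) = 61.70 · (-2.0168) = -124.44 mV

-124 mV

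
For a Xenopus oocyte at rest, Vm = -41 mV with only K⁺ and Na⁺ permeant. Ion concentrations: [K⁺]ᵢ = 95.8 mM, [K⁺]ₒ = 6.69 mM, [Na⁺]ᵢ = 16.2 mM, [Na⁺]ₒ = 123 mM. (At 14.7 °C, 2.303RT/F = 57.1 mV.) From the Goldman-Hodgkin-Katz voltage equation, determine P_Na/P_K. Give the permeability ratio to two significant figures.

0.097

Let α = P_Na/P_K. GHK: Vm = 57.1·log₁₀[(Kₒ + α·Naₒ)/(Kᵢ + α·Naᵢ)].
10^(Vm/57.1) = 10^(-41.0/57.1) = 0.19141
So 0.19141·(Kᵢ + α·Naᵢ) = Kₒ + α·Naₒ → α = (0.19141·95.8 − 6.69) / (123.0 − 0.19141·16.2)
α = (18.34 − 6.69) / (123.0 − 3.101) = 11.65/119.9 = 0.09714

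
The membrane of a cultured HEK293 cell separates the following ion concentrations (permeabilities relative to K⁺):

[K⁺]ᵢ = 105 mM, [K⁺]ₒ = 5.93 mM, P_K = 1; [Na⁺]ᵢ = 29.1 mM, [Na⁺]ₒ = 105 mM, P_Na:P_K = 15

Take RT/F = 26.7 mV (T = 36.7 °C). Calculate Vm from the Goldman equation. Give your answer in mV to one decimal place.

Vm = 26.7 · ln[(Σ P·[cation]ₒ + Σ P·[anion]ᵢ) / (Σ P·[cation]ᵢ + Σ P·[anion]ₒ)]
Numerator = 1×5.93 + 15×105 = 1581
Denominator = 1×105 + 15×29.1 = 541.5
Vm = 26.7 · ln(2.9195) = 26.7 × (1.0714) = 28.61 mV

28.6 mV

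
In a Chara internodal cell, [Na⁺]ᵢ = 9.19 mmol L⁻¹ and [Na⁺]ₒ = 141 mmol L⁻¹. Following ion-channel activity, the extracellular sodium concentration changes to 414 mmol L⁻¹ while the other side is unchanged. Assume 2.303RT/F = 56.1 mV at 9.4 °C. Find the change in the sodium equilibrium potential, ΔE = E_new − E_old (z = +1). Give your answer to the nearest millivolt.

26 mV

E_old = (56.1/1)·log₁₀(141/9.19) = 66.53 mV
E_new = (56.1/1)·log₁₀(414/9.19) = 92.77 mV
ΔE = 92.77 − (66.53) = 26.24 mV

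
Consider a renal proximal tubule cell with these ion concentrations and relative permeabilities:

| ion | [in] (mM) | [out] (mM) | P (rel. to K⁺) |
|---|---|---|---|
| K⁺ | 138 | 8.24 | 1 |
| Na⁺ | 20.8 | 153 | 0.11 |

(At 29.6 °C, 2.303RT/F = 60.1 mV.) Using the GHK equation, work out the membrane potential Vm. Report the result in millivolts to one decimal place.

Vm = 60.1 · log₁₀[(Σ P·[cation]ₒ + Σ P·[anion]ᵢ) / (Σ P·[cation]ᵢ + Σ P·[anion]ₒ)]
Numerator = 1×8.24 + 0.11×153 = 25.07
Denominator = 1×138 + 0.11×20.8 = 140.3
Vm = 60.1 · log₁₀(0.1787) = 60.1 × (-0.7479) = -44.95 mV

-44.9 mV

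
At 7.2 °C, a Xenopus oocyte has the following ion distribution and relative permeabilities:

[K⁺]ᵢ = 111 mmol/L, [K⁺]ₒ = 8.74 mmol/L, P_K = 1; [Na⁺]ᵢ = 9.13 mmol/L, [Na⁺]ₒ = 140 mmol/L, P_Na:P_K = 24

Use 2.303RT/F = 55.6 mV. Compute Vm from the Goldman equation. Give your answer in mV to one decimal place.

56.1 mV

Vm = 55.6 · log₁₀[(Σ P·[cation]ₒ + Σ P·[anion]ᵢ) / (Σ P·[cation]ᵢ + Σ P·[anion]ₒ)]
Numerator = 1×8.74 + 24×140 = 3369
Denominator = 1×111 + 24×9.13 = 330.1
Vm = 55.6 · log₁₀(10.205) = 55.6 × (1.0088) = 56.09 mV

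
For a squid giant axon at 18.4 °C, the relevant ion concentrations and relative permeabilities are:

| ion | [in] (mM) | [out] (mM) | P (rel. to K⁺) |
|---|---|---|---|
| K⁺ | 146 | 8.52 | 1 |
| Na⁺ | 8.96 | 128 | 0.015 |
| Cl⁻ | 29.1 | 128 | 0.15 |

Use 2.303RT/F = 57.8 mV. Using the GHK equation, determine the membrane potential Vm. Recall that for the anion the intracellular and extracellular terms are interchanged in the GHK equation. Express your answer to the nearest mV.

Vm = 57.8 · log₁₀[(Σ P·[cation]ₒ + Σ P·[anion]ᵢ) / (Σ P·[cation]ᵢ + Σ P·[anion]ₒ)]
Numerator = 1×8.52 + 0.015×128 + 0.15×29.1 = 14.8
Denominator = 1×146 + 0.015×8.96 + 0.15×128 = 165.3
Vm = 57.8 · log₁₀(0.089546) = 57.8 × (-1.0480) = -60.57 mV

-61 mV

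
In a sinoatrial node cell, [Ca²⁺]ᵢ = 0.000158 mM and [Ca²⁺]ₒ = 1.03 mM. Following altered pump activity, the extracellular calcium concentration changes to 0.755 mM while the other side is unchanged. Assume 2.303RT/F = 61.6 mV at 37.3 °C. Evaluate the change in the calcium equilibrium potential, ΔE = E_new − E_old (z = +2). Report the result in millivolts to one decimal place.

-4.2 mV

E_old = (61.6/2)·log₁₀(1.03/0.000158) = 117.48 mV
E_new = (61.6/2)·log₁₀(0.755/0.000158) = 113.32 mV
ΔE = 113.32 − (117.48) = -4.15 mV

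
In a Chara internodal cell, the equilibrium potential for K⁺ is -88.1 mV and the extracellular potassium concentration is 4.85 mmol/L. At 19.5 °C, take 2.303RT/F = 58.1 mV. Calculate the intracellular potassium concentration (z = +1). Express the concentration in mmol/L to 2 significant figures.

Nernst: E = (58.1/1) · log₁₀([out]/[in]), so log₁₀([out]/[in]) = -88.1 × 1 / 58.1 = -1.5164.
[out]/[in] = 10^(-1.5164) = 0.03045.
[in] = 4.85 / 0.03045 = 159.3 mmol/L.

160 mmol/L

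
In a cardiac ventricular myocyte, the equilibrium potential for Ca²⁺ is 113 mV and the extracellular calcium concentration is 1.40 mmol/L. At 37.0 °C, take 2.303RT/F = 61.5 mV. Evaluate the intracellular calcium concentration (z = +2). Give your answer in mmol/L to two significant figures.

Nernst: E = (61.5/2) · log₁₀([out]/[in]), so log₁₀([out]/[in]) = 113.0 × 2 / 61.5 = 3.6748.
[out]/[in] = 10^(3.6748) = 4729.
[in] = 1.40 / 4729 = 0.000296 mmol/L.

0.00030 mmol/L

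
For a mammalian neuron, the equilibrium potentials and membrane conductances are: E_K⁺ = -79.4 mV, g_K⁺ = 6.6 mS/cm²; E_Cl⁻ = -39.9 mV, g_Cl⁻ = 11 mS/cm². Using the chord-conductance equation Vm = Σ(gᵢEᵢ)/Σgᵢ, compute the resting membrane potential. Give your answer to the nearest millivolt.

Σ gᵢEᵢ = 6.6·(-79.4) + 11·(-39.9) = -962.94
Σ gᵢ = 6.6 + 11 = 17.6
Vm = -962.94 / 17.6 = -54.71 mV

-55 mV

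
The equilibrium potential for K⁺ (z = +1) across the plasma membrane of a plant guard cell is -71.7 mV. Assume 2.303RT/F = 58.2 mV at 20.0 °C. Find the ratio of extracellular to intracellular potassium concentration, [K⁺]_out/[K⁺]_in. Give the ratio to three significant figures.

log₁₀([out]/[in]) = E·z/(58.2) = -71.7 × 1 / 58.2 = -1.2320
[out]/[in] = 10^(-1.2320) = 0.05862

0.0586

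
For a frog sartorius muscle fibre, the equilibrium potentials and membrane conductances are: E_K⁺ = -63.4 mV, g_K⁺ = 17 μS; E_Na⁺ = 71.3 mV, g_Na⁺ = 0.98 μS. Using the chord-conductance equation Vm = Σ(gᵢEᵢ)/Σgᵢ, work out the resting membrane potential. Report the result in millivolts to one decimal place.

Σ gᵢEᵢ = 17·(-63.4) + 0.98·(71.3) = -1007.93
Σ gᵢ = 17 + 0.98 = 17.98
Vm = -1007.93 / 17.98 = -56.06 mV

-56.1 mV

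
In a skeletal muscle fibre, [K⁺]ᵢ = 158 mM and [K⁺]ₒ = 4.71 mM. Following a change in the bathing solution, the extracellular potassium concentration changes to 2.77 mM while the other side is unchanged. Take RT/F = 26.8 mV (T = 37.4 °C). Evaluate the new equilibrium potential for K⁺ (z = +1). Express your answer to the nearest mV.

After the shift: [K⁺]_out = 2.77, [K⁺]_in = 158 mM.
E_new = (26.8/1)·ln(2.77/158) = 26.80 · (-4.0437) = -108.37 mV

-108 mV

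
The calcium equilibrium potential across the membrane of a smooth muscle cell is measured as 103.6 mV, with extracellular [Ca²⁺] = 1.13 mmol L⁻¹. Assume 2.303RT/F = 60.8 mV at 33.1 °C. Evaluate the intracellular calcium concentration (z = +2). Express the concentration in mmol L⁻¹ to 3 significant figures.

Nernst: E = (60.8/2) · log₁₀([out]/[in]), so log₁₀([out]/[in]) = 103.6 × 2 / 60.8 = 3.4079.
[out]/[in] = 10^(3.4079) = 2558.
[in] = 1.13 / 2558 = 0.0004418 mmol L⁻¹.

0.000442 mmol L⁻¹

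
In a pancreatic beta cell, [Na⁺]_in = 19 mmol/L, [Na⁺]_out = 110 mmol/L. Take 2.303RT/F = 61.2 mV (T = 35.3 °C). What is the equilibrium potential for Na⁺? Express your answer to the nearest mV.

47 mV

E = (61.2/z) · log₁₀([Na⁺]_out/[Na⁺]_in) with z = +1.
= (61.2/1) · log₁₀(110/19) = 61.20 · log₁₀(5.789)
= 61.20 · (0.7626) = 46.67 mV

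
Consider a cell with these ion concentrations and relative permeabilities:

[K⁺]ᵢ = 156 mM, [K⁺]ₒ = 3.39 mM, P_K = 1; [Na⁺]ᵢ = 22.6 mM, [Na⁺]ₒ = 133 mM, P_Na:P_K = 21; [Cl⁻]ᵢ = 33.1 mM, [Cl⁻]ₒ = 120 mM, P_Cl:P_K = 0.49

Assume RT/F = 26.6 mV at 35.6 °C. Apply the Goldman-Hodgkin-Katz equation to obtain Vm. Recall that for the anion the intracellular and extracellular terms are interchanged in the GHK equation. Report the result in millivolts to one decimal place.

Vm = 26.6 · ln[(Σ P·[cation]ₒ + Σ P·[anion]ᵢ) / (Σ P·[cation]ᵢ + Σ P·[anion]ₒ)]
Numerator = 1×3.39 + 21×133 + 0.49×33.1 = 2813
Denominator = 1×156 + 21×22.6 + 0.49×120 = 689.4
Vm = 26.6 · ln(4.0798) = 26.6 × (1.4060) = 37.40 mV

37.4 mV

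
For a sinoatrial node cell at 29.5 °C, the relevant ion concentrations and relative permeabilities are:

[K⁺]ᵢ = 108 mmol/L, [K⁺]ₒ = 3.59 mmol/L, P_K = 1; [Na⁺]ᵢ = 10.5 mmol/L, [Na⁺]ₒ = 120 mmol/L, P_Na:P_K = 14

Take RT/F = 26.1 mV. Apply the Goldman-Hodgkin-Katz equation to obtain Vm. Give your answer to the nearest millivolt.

Vm = 26.1 · ln[(Σ P·[cation]ₒ + Σ P·[anion]ᵢ) / (Σ P·[cation]ᵢ + Σ P·[anion]ₒ)]
Numerator = 1×3.59 + 14×120 = 1684
Denominator = 1×108 + 14×10.5 = 255
Vm = 26.1 · ln(6.6023) = 26.1 × (1.8874) = 49.26 mV

49 mV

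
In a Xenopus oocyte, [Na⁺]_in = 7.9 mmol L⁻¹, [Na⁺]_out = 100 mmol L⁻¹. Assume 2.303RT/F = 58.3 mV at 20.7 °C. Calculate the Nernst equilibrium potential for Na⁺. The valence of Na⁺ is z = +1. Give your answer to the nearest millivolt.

64 mV

E = (58.3/z) · log₁₀([Na⁺]_out/[Na⁺]_in) with z = +1.
= (58.3/1) · log₁₀(100/7.9) = 58.30 · log₁₀(12.66)
= 58.30 · (1.1024) = 64.27 mV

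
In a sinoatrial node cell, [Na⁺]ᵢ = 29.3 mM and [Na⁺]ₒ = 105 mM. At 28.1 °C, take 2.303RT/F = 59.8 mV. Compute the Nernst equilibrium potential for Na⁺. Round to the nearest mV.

E = (59.8/z) · log₁₀([Na⁺]_out/[Na⁺]_in) with z = +1.
= (59.8/1) · log₁₀(105/29.3) = 59.80 · log₁₀(3.584)
= 59.80 · (0.5543) = 33.15 mV

33 mV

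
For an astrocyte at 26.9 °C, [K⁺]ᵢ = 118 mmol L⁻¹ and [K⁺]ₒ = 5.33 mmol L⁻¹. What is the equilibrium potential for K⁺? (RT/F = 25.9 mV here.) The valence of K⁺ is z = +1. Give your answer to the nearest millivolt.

E = (25.9/z) · ln([K⁺]_out/[K⁺]_in) with z = +1.
= (25.9/1) · ln(5.33/118) = 25.90 · ln(0.04517)
= 25.90 · (-3.0973) = -80.22 mV

-80 mV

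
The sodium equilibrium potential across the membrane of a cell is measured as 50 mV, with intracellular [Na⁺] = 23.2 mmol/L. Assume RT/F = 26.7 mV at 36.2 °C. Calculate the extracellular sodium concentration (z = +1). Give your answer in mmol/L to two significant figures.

Nernst: E = (26.7/1) · ln([out]/[in]), so ln([out]/[in]) = 50.0 × 1 / 26.7 = 1.8727.
[out]/[in] = e^(1.8727) = 6.506.
[out] = 6.506 × 23.2 = 150.9 mmol/L.

150 mmol/L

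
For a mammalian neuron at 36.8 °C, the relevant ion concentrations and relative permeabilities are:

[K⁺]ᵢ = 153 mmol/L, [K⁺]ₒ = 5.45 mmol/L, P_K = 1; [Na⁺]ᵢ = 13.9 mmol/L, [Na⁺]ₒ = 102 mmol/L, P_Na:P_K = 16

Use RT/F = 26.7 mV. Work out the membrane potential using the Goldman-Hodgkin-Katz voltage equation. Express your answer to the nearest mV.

Vm = 26.7 · ln[(Σ P·[cation]ₒ + Σ P·[anion]ᵢ) / (Σ P·[cation]ᵢ + Σ P·[anion]ₒ)]
Numerator = 1×5.45 + 16×102 = 1637
Denominator = 1×153 + 16×13.9 = 375.4
Vm = 26.7 · ln(4.3619) = 26.7 × (1.4729) = 39.33 mV

39 mV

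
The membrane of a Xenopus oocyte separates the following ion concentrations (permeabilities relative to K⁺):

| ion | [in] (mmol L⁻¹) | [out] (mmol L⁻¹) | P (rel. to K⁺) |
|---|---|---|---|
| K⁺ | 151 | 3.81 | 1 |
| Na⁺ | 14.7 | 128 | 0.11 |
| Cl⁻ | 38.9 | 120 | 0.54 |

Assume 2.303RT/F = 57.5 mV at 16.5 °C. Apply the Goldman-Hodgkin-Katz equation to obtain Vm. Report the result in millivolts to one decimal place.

-43.0 mV

Vm = 57.5 · log₁₀[(Σ P·[cation]ₒ + Σ P·[anion]ᵢ) / (Σ P·[cation]ᵢ + Σ P·[anion]ₒ)]
Numerator = 1×3.81 + 0.11×128 + 0.54×38.9 = 38.9
Denominator = 1×151 + 0.11×14.7 + 0.54×120 = 217.4
Vm = 57.5 · log₁₀(0.1789) = 57.5 × (-0.7474) = -42.97 mV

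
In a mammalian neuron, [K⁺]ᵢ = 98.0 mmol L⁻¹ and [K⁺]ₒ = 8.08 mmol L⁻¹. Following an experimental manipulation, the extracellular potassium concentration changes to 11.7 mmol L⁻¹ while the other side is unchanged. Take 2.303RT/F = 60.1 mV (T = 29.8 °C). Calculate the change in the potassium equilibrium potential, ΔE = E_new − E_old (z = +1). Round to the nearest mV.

E_old = (60.1/1)·log₁₀(8.08/98.0) = -65.14 mV
E_new = (60.1/1)·log₁₀(11.7/98.0) = -55.47 mV
ΔE = -55.47 − (-65.14) = 9.66 mV

10 mV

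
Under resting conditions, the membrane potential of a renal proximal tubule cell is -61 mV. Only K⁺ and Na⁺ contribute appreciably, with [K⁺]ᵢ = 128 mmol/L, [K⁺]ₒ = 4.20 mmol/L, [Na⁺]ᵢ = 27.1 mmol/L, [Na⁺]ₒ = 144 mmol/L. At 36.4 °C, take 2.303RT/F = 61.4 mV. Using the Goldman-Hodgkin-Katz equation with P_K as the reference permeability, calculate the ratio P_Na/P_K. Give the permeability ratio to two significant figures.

Let α = P_Na/P_K. GHK: Vm = 61.4·log₁₀[(Kₒ + α·Naₒ)/(Kᵢ + α·Naᵢ)].
10^(Vm/61.4) = 10^(-61.0/61.4) = 0.10151
So 0.10151·(Kᵢ + α·Naᵢ) = Kₒ + α·Naₒ → α = (0.10151·128.0 − 4.2) / (144.0 − 0.10151·27.1)
α = (12.99 − 4.2) / (144.0 − 2.751) = 8.793/141.2 = 0.06225

0.062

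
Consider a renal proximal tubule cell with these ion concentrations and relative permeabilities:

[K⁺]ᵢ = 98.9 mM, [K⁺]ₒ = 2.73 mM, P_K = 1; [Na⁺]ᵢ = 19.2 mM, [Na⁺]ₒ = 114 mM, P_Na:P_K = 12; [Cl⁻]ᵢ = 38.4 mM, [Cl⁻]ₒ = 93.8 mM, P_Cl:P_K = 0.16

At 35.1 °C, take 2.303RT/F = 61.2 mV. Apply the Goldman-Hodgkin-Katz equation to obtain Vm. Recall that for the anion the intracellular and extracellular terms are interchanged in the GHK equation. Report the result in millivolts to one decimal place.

Vm = 61.2 · log₁₀[(Σ P·[cation]ₒ + Σ P·[anion]ᵢ) / (Σ P·[cation]ᵢ + Σ P·[anion]ₒ)]
Numerator = 1×2.73 + 12×114 + 0.16×38.4 = 1377
Denominator = 1×98.9 + 12×19.2 + 0.16×93.8 = 344.3
Vm = 61.2 · log₁₀(3.999) = 61.2 × (0.6019) = 36.84 mV

36.8 mV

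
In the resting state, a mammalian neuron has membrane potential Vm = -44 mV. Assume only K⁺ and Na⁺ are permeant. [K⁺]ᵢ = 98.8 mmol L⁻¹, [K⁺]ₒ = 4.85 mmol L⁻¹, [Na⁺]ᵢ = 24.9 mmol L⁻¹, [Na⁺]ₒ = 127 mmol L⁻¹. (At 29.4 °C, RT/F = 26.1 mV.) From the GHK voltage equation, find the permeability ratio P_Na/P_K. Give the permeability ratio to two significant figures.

Let α = P_Na/P_K. GHK: Vm = 26.1·ln[(Kₒ + α·Naₒ)/(Kᵢ + α·Naᵢ)].
e^(Vm/26.1) = e^(-44.0/26.1) = 0.18529
So 0.18529·(Kᵢ + α·Naᵢ) = Kₒ + α·Naₒ → α = (0.18529·98.8 − 4.85) / (127.0 − 0.18529·24.9)
α = (18.31 − 4.85) / (127.0 − 4.614) = 13.46/122.4 = 0.11

0.11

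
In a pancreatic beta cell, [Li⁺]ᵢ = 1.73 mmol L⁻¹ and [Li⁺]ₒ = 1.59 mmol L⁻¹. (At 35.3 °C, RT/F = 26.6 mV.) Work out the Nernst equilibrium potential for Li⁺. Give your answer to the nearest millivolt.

-2 mV

E = (26.6/z) · ln([Li⁺]_out/[Li⁺]_in) with z = +1.
= (26.6/1) · ln(1.59/1.73) = 26.60 · ln(0.9191)
= 26.60 · (-0.0844) = -2.24 mV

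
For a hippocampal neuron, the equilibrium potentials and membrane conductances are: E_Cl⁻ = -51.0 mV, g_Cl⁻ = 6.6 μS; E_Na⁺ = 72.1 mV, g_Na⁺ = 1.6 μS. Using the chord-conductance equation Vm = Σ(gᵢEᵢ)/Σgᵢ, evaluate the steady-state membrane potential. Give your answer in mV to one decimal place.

-27.0 mV

Σ gᵢEᵢ = 6.6·(-51.0) + 1.6·(72.1) = -221.24
Σ gᵢ = 6.6 + 1.6 = 8.2
Vm = -221.24 / 8.2 = -26.98 mV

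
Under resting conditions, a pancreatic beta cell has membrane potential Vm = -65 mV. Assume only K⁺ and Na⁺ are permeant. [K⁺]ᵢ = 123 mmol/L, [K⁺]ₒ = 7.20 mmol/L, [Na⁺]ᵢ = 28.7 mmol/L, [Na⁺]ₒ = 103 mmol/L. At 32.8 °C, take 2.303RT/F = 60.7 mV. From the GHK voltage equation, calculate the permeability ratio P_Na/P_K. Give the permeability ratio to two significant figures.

0.032

Let α = P_Na/P_K. GHK: Vm = 60.7·log₁₀[(Kₒ + α·Naₒ)/(Kᵢ + α·Naᵢ)].
10^(Vm/60.7) = 10^(-65.0/60.7) = 0.084949
So 0.084949·(Kᵢ + α·Naᵢ) = Kₒ + α·Naₒ → α = (0.084949·123.0 − 7.2) / (103.0 − 0.084949·28.7)
α = (10.45 − 7.2) / (103.0 − 2.438) = 3.249/100.6 = 0.03231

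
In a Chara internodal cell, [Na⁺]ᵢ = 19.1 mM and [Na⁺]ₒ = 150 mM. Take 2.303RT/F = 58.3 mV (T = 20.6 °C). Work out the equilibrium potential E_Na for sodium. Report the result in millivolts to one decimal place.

E = (58.3/z) · log₁₀([Na⁺]_out/[Na⁺]_in) with z = +1.
= (58.3/1) · log₁₀(150/19.1) = 58.30 · log₁₀(7.853)
= 58.30 · (0.8951) = 52.18 mV

52.2 mV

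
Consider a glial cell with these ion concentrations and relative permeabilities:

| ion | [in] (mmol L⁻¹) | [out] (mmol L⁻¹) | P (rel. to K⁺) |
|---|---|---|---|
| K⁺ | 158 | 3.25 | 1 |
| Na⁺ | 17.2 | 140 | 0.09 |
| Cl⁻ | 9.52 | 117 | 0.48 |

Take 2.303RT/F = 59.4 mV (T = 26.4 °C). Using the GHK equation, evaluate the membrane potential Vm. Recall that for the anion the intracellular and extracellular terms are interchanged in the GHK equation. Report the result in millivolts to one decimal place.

Vm = 59.4 · log₁₀[(Σ P·[cation]ₒ + Σ P·[anion]ᵢ) / (Σ P·[cation]ᵢ + Σ P·[anion]ₒ)]
Numerator = 1×3.25 + 0.09×140 + 0.48×9.52 = 20.42
Denominator = 1×158 + 0.09×17.2 + 0.48×117 = 215.7
Vm = 59.4 · log₁₀(0.094663) = 59.4 × (-1.0238) = -60.81 mV

-60.8 mV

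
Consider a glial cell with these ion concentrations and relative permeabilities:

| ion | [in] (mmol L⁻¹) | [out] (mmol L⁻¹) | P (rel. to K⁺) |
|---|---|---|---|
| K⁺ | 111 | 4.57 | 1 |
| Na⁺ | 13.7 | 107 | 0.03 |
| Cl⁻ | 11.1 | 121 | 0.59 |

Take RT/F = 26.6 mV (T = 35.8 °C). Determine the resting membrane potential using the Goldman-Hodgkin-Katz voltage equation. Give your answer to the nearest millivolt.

-68 mV

Vm = 26.6 · ln[(Σ P·[cation]ₒ + Σ P·[anion]ᵢ) / (Σ P·[cation]ᵢ + Σ P·[anion]ₒ)]
Numerator = 1×4.57 + 0.03×107 + 0.59×11.1 = 14.33
Denominator = 1×111 + 0.03×13.7 + 0.59×121 = 182.8
Vm = 26.6 · ln(0.078386) = 26.6 × (-2.5461) = -67.73 mV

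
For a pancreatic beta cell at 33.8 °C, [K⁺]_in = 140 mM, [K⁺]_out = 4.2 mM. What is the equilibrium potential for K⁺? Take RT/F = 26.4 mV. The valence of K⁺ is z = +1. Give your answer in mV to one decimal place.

-92.6 mV

E = (26.4/z) · ln([K⁺]_out/[K⁺]_in) with z = +1.
= (26.4/1) · ln(4.2/140) = 26.40 · ln(0.03)
= 26.40 · (-3.5066) = -92.57 mV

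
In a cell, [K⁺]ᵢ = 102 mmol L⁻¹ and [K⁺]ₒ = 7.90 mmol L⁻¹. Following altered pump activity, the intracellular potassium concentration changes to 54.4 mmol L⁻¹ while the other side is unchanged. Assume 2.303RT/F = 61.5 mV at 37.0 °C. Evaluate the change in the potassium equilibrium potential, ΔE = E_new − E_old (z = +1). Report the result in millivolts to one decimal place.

16.8 mV

E_old = (61.5/1)·log₁₀(7.90/102) = -68.32 mV
E_new = (61.5/1)·log₁₀(7.90/54.4) = -51.54 mV
ΔE = -51.54 − (-68.32) = 16.79 mV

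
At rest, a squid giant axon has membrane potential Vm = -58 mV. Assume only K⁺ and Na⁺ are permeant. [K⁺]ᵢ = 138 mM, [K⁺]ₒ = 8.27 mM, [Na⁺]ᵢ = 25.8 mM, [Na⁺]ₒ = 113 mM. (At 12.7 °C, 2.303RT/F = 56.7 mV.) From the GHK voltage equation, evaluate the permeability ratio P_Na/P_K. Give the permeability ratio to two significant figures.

Let α = P_Na/P_K. GHK: Vm = 56.7·log₁₀[(Kₒ + α·Naₒ)/(Kᵢ + α·Naᵢ)].
10^(Vm/56.7) = 10^(-58.0/56.7) = 0.094858
So 0.094858·(Kᵢ + α·Naᵢ) = Kₒ + α·Naₒ → α = (0.094858·138.0 − 8.27) / (113.0 − 0.094858·25.8)
α = (13.09 − 8.27) / (113.0 − 2.447) = 4.82/110.6 = 0.0436

0.044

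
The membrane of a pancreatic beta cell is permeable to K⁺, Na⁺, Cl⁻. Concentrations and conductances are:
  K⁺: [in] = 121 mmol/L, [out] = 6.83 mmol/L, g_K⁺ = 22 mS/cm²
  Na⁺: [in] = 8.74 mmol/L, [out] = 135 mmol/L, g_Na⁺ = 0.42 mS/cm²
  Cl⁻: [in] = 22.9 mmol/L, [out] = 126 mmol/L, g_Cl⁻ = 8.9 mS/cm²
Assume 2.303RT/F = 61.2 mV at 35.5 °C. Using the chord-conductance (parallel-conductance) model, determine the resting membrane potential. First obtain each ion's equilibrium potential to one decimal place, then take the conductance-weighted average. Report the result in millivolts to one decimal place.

-65.6 mV

E_K⁺ = (61.2/1)·log₁₀(6.83/121) = -76.4 mV
E_Na⁺ = (61.2/1)·log₁₀(135/8.74) = 72.8 mV
E_Cl⁻ = (61.2/-1)·log₁₀(126/22.9) = -45.3 mV
Vm = (Σ gᵢEᵢ)/(Σ gᵢ) = (22·-76.4 + 0.42·72.8 + 8.9·-45.3) / (22 + 0.42 + 8.9)
= -2053.39 / 31.32 = -65.56 mV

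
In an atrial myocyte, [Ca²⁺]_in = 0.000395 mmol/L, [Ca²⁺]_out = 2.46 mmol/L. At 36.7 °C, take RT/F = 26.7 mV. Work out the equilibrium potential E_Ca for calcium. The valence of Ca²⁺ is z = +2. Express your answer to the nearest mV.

117 mV

E = (26.7/z) · ln([Ca²⁺]_out/[Ca²⁺]_in) with z = +2.
= (26.7/2) · ln(2.46/0.000395) = 13.35 · ln(6228)
= 13.35 · (8.7368) = 116.64 mV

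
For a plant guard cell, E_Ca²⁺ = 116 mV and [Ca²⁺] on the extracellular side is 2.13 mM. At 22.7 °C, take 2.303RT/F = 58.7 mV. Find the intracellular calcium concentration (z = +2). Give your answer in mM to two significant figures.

Nernst: E = (58.7/2) · log₁₀([out]/[in]), so log₁₀([out]/[in]) = 116.0 × 2 / 58.7 = 3.9523.
[out]/[in] = 10^(3.9523) = 8960.
[in] = 2.13 / 8960 = 0.0002377 mM.

0.00024 mM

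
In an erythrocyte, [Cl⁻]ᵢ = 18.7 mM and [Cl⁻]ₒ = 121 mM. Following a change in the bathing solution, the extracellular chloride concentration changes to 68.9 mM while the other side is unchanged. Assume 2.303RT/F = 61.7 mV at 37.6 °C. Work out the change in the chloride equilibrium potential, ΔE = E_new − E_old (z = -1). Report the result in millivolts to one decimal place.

E_old = (61.7/-1)·log₁₀(121/18.7) = -50.04 mV
E_new = (61.7/-1)·log₁₀(68.9/18.7) = -34.95 mV
ΔE = -34.95 − (-50.04) = 15.09 mV

15.1 mV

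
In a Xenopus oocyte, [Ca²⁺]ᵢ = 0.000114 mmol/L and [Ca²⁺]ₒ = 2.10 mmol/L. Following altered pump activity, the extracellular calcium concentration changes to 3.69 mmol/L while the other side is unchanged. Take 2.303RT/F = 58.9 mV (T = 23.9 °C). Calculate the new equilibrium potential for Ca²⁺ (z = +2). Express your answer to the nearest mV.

After the shift: [Ca²⁺]_out = 3.69, [Ca²⁺]_in = 0.000114 mmol/L.
E_new = (58.9/2)·log₁₀(3.69/0.000114) = 29.45 · (4.5101) = 132.82 mV

133 mV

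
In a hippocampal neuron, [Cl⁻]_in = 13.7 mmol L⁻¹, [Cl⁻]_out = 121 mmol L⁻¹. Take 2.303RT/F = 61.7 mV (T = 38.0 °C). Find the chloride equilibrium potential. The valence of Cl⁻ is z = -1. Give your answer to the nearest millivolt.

E = (61.7/z) · log₁₀([Cl⁻]_out/[Cl⁻]_in) with z = -1.
For an anion, dividing by z = -1 reverses the sign.
= (61.7/-1) · log₁₀(121/13.7) = -61.70 · log₁₀(8.832)
= -61.70 · (0.9461) = -58.37 mV

-58 mV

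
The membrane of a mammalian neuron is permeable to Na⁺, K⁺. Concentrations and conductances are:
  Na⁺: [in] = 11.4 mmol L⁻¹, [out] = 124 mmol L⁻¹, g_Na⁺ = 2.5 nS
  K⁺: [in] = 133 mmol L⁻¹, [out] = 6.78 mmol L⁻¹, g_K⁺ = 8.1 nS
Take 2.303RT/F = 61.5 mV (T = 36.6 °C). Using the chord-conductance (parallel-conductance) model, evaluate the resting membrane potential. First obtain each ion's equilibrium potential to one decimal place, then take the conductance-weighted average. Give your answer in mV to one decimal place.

-45.7 mV

E_Na⁺ = (61.5/1)·log₁₀(124/11.4) = 63.7 mV
E_K⁺ = (61.5/1)·log₁₀(6.78/133) = -79.5 mV
Vm = (Σ gᵢEᵢ)/(Σ gᵢ) = (2.5·63.7 + 8.1·-79.5) / (2.5 + 8.1)
= -484.70 / 10.6 = -45.73 mV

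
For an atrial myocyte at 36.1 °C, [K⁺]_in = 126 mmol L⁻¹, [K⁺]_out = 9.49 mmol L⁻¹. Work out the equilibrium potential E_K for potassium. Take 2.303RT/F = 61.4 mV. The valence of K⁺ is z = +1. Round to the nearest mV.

-69 mV

E = (61.4/z) · log₁₀([K⁺]_out/[K⁺]_in) with z = +1.
= (61.4/1) · log₁₀(9.49/126) = 61.40 · log₁₀(0.07532)
= 61.40 · (-1.1231) = -68.96 mV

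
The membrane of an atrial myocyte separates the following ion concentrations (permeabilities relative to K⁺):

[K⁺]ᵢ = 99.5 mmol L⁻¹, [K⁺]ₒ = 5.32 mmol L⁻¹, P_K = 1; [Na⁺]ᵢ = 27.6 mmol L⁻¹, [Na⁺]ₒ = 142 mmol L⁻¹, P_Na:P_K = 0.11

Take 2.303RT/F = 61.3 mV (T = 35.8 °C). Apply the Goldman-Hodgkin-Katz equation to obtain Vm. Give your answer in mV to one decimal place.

-42.3 mV

Vm = 61.3 · log₁₀[(Σ P·[cation]ₒ + Σ P·[anion]ᵢ) / (Σ P·[cation]ᵢ + Σ P·[anion]ₒ)]
Numerator = 1×5.32 + 0.11×142 = 20.94
Denominator = 1×99.5 + 0.11×27.6 = 102.5
Vm = 61.3 · log₁₀(0.20422) = 61.3 × (-0.6899) = -42.29 mV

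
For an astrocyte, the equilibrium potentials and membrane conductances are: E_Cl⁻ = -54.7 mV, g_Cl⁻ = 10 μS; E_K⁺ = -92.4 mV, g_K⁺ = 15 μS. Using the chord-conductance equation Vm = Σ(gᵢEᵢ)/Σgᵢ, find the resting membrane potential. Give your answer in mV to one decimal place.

Σ gᵢEᵢ = 10·(-54.7) + 15·(-92.4) = -1933.00
Σ gᵢ = 10 + 15 = 25
Vm = -1933.00 / 25 = -77.32 mV

-77.3 mV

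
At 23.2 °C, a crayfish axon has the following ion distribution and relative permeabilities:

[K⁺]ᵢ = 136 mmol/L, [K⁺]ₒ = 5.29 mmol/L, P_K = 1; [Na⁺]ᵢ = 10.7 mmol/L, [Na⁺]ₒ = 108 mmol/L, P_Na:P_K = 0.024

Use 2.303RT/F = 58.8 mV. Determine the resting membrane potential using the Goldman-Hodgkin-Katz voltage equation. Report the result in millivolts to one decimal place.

-72.8 mV

Vm = 58.8 · log₁₀[(Σ P·[cation]ₒ + Σ P·[anion]ᵢ) / (Σ P·[cation]ᵢ + Σ P·[anion]ₒ)]
Numerator = 1×5.29 + 0.024×108 = 7.882
Denominator = 1×136 + 0.024×10.7 = 136.3
Vm = 58.8 · log₁₀(0.057847) = 58.8 × (-1.2377) = -72.78 mV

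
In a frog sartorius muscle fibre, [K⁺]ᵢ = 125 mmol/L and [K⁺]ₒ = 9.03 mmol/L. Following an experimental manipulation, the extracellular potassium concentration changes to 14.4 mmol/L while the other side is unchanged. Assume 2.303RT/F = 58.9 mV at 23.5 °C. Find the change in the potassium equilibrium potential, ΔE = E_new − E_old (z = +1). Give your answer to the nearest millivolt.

12 mV

E_old = (58.9/1)·log₁₀(9.03/125) = -67.22 mV
E_new = (58.9/1)·log₁₀(14.4/125) = -55.28 mV
ΔE = -55.28 − (-67.22) = 11.94 mV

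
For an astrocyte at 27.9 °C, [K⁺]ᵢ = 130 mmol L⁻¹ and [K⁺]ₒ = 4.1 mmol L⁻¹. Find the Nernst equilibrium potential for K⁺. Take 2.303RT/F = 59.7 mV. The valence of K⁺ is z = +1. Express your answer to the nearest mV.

E = (59.7/z) · log₁₀([K⁺]_out/[K⁺]_in) with z = +1.
= (59.7/1) · log₁₀(4.1/130) = 59.70 · log₁₀(0.03154)
= 59.70 · (-1.5012) = -89.62 mV

-90 mV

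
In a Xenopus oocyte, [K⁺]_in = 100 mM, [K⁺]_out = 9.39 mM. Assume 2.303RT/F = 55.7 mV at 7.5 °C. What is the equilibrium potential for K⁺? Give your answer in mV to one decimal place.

E = (55.7/z) · log₁₀([K⁺]_out/[K⁺]_in) with z = +1.
= (55.7/1) · log₁₀(9.39/100) = 55.70 · log₁₀(0.0939)
= 55.70 · (-1.0273) = -57.22 mV

-57.2 mV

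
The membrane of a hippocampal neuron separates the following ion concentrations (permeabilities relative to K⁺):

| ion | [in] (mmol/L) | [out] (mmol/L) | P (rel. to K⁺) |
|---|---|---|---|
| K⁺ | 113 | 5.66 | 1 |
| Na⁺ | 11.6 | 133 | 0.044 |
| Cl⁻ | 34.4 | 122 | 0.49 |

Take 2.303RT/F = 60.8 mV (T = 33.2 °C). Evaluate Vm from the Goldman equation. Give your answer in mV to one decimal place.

Vm = 60.8 · log₁₀[(Σ P·[cation]ₒ + Σ P·[anion]ᵢ) / (Σ P·[cation]ᵢ + Σ P·[anion]ₒ)]
Numerator = 1×5.66 + 0.044×133 + 0.49×34.4 = 28.37
Denominator = 1×113 + 0.044×11.6 + 0.49×122 = 173.3
Vm = 60.8 · log₁₀(0.1637) = 60.8 × (-0.7859) = -47.79 mV

-47.8 mV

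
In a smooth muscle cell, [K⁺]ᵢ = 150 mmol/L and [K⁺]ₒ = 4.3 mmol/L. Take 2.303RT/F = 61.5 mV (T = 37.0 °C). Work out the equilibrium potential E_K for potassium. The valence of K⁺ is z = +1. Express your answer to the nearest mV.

E = (61.5/z) · log₁₀([K⁺]_out/[K⁺]_in) with z = +1.
= (61.5/1) · log₁₀(4.3/150) = 61.50 · log₁₀(0.02867)
= 61.50 · (-1.5426) = -94.87 mV

-95 mV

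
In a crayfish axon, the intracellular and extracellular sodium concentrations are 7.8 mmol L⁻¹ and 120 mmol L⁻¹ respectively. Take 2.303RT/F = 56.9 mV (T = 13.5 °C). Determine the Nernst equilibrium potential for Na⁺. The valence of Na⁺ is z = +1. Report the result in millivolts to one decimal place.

E = (56.9/z) · log₁₀([Na⁺]_out/[Na⁺]_in) with z = +1.
= (56.9/1) · log₁₀(120/7.8) = 56.90 · log₁₀(15.38)
= 56.90 · (1.1871) = 67.55 mV

67.5 mV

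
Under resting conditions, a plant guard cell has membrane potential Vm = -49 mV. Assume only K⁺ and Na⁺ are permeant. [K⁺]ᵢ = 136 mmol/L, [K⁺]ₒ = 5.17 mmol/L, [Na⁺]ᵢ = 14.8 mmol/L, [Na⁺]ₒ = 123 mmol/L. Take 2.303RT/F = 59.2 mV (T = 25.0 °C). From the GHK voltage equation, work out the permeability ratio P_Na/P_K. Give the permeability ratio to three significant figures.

0.125

Let α = P_Na/P_K. GHK: Vm = 59.2·log₁₀[(Kₒ + α·Naₒ)/(Kᵢ + α·Naᵢ)].
10^(Vm/59.2) = 10^(-49.0/59.2) = 0.1487
So 0.1487·(Kᵢ + α·Naᵢ) = Kₒ + α·Naₒ → α = (0.1487·136.0 − 5.17) / (123.0 − 0.1487·14.8)
α = (20.22 − 5.17) / (123.0 − 2.201) = 15.05/120.8 = 0.1246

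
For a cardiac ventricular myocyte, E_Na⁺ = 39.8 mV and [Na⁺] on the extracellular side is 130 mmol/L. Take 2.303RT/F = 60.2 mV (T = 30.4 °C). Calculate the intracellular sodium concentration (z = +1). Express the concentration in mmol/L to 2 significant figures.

28 mmol/L

Nernst: E = (60.2/1) · log₁₀([out]/[in]), so log₁₀([out]/[in]) = 39.8 × 1 / 60.2 = 0.6611.
[out]/[in] = 10^(0.6611) = 4.583.
[in] = 130 / 4.583 = 28.37 mmol/L.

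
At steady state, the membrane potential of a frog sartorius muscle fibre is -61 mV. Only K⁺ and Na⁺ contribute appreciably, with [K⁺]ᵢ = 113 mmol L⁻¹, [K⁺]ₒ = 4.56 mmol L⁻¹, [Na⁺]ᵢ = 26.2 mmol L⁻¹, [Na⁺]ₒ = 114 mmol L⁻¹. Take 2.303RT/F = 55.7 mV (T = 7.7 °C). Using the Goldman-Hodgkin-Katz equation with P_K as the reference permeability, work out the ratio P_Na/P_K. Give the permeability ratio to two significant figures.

0.040

Let α = P_Na/P_K. GHK: Vm = 55.7·log₁₀[(Kₒ + α·Naₒ)/(Kᵢ + α·Naᵢ)].
10^(Vm/55.7) = 10^(-61.0/55.7) = 0.080324
So 0.080324·(Kᵢ + α·Naᵢ) = Kₒ + α·Naₒ → α = (0.080324·113.0 − 4.56) / (114.0 − 0.080324·26.2)
α = (9.077 − 4.56) / (114.0 − 2.104) = 4.517/111.9 = 0.04036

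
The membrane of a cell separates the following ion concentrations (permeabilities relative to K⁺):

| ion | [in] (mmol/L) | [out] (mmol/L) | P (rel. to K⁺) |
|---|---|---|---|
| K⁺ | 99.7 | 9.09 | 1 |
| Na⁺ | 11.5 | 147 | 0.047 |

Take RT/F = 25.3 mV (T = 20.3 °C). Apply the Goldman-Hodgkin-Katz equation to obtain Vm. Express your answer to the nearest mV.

-46 mV

Vm = 25.3 · ln[(Σ P·[cation]ₒ + Σ P·[anion]ᵢ) / (Σ P·[cation]ᵢ + Σ P·[anion]ₒ)]
Numerator = 1×9.09 + 0.047×147 = 16
Denominator = 1×99.7 + 0.047×11.5 = 100.2
Vm = 25.3 · ln(0.15961) = 25.3 × (-1.8350) = -46.43 mV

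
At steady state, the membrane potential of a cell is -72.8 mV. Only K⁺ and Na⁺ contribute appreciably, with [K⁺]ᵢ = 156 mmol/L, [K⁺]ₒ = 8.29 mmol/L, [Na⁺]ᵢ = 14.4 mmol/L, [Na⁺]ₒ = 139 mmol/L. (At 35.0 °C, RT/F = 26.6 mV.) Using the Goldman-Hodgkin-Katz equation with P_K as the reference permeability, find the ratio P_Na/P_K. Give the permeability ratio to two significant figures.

0.013

Let α = P_Na/P_K. GHK: Vm = 26.6·ln[(Kₒ + α·Naₒ)/(Kᵢ + α·Naᵢ)].
e^(Vm/26.6) = e^(-72.8/26.6) = 0.064775
So 0.064775·(Kᵢ + α·Naᵢ) = Kₒ + α·Naₒ → α = (0.064775·156.0 − 8.29) / (139.0 − 0.064775·14.4)
α = (10.1 − 8.29) / (139.0 − 0.9328) = 1.815/138.1 = 0.01314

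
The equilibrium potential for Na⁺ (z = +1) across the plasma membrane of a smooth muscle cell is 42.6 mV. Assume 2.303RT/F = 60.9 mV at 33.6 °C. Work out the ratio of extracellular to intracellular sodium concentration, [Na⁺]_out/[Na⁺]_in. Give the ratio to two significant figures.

log₁₀([out]/[in]) = E·z/(60.9) = 42.6 × 1 / 60.9 = 0.6995
[out]/[in] = 10^(0.6995) = 5.006

5.0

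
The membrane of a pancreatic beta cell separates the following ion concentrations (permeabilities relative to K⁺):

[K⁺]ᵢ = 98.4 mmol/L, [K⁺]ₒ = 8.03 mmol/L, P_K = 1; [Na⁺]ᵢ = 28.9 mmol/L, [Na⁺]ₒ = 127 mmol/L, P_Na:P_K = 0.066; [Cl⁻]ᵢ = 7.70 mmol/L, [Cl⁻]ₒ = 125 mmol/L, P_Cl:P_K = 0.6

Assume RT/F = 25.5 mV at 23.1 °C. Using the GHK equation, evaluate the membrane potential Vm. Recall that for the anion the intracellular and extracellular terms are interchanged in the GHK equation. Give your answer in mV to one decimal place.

-54.1 mV

Vm = 25.5 · ln[(Σ P·[cation]ₒ + Σ P·[anion]ᵢ) / (Σ P·[cation]ᵢ + Σ P·[anion]ₒ)]
Numerator = 1×8.03 + 0.066×127 + 0.6×7.70 = 21.03
Denominator = 1×98.4 + 0.066×28.9 + 0.6×125 = 175.3
Vm = 25.5 · ln(0.11997) = 25.5 × (-2.1205) = -54.07 mV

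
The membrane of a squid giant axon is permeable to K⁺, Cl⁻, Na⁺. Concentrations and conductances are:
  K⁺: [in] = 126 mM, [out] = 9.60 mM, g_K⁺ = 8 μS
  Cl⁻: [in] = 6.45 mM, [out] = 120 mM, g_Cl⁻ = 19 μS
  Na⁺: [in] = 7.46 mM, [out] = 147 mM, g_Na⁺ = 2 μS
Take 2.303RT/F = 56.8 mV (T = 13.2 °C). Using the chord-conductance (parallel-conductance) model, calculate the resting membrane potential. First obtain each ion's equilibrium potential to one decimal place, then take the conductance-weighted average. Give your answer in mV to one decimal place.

E_K⁺ = (56.8/1)·log₁₀(9.60/126) = -63.5 mV
E_Cl⁻ = (56.8/-1)·log₁₀(120/6.45) = -72.1 mV
E_Na⁺ = (56.8/1)·log₁₀(147/7.46) = 73.5 mV
Vm = (Σ gᵢEᵢ)/(Σ gᵢ) = (8·-63.5 + 19·-72.1 + 2·73.5) / (8 + 19 + 2)
= -1730.90 / 29 = -59.69 mV

-59.7 mV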